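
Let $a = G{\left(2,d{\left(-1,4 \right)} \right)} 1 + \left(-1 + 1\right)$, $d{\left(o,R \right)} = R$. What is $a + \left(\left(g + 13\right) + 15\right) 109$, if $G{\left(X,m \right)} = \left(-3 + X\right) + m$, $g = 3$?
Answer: $3382$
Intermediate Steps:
$G{\left(X,m \right)} = -3 + X + m$
$a = 3$ ($a = \left(-3 + 2 + 4\right) 1 + \left(-1 + 1\right) = 3 \cdot 1 + 0 = 3 + 0 = 3$)
$a + \left(\left(g + 13\right) + 15\right) 109 = 3 + \left(\left(3 + 13\right) + 15\right) 109 = 3 + \left(16 + 15\right) 109 = 3 + 31 \cdot 109 = 3 + 3379 = 3382$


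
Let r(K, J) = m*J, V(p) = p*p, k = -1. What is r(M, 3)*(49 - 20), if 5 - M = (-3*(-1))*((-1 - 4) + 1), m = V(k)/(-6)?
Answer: -29/2 ≈ -14.500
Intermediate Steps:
V(p) = p²
m = -⅙ (m = (-1)²/(-6) = 1*(-⅙) = -⅙ ≈ -0.16667)
M = 17 (M = 5 - (-3*(-1))*((-1 - 4) + 1) = 5 - 3*(-5 + 1) = 5 - 3*(-4) = 5 - 1*(-12) = 5 + 12 = 17)
r(K, J) = -J/6
r(M, 3)*(49 - 20) = (-⅙*3)*(49 - 20) = -½*29 = -29/2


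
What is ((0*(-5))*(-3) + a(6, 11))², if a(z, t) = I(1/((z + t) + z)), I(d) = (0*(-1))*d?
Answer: 0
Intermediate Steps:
I(d) = 0 (I(d) = 0*d = 0)
a(z, t) = 0
((0*(-5))*(-3) + a(6, 11))² = ((0*(-5))*(-3) + 0)² = (0*(-3) + 0)² = (0 + 0)² = 0² = 0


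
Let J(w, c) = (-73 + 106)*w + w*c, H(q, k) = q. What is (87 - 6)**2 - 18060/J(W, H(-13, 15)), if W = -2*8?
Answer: 105879/16 ≈ 6617.4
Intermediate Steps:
W = -16
J(w, c) = 33*w + c*w
(87 - 6)**2 - 18060/J(W, H(-13, 15)) = (87 - 6)**2 - 18060/((-16*(33 - 13))) = 81**2 - 18060/((-16*20)) = 6561 - 18060/(-320) = 6561 - 18060*(-1)/320 = 6561 - 1*(-903/16) = 6561 + 903/16 = 105879/16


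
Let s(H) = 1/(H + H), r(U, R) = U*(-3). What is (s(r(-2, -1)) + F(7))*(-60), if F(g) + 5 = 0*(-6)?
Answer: 295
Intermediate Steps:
F(g) = -5 (F(g) = -5 + 0*(-6) = -5 + 0 = -5)
r(U, R) = -3*U
s(H) = 1/(2*H)
(s(r(-2, -1)) + F(7))*(-60) = (1/(2*((-3*(-2)))) - 5)*(-60) = ((1/2)/6 - 5)*(-60) = ((1/2)*(1/6) - 5)*(-60) = (1/12 - 5)*(-60) = -59/12*(-60) = 295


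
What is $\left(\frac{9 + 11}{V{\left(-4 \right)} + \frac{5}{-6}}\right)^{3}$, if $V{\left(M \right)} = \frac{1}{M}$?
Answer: $- \frac{13824000}{2197} \approx -6292.2$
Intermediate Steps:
$\left(\frac{9 + 11}{V{\left(-4 \right)} + \frac{5}{-6}}\right)^{3} = \left(\frac{9 + 11}{\frac{1}{-4} + \frac{5}{-6}}\right)^{3} = \left(\frac{20}{- \frac{1}{4} + 5 \left(- \frac{1}{6}\right)}\right)^{3} = \left(\frac{20}{- \frac{1}{4} - \frac{5}{6}}\right)^{3} = \left(\frac{20}{- \frac{13}{12}}\right)^{3} = \left(20 \left(- \frac{12}{13}\right)\right)^{3} = \left(- \frac{240}{13}\right)^{3} = - \frac{13824000}{2197}$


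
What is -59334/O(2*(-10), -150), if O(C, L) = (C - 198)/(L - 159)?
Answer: -9167103/109 ≈ -84102.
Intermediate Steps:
O(C, L) = (-198 + C)/(-159 + L)
-59334/O(2*(-10), -150) = -59334*(-159 - 150)/(-198 + 2*(-10)) = -59334*(-309/(-198 - 20)) = -59334/((-1/309*(-218))) = -59334/218/309 = -59334*309/218 = -9167103/109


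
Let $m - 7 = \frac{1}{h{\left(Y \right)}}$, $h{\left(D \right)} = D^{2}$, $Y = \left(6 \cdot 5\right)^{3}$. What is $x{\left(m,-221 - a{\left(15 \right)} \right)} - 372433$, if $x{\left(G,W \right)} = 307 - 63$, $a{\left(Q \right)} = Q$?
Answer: $-372189$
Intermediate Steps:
$Y = 27000$ ($Y = 30^{3} = 27000$)
$m = \frac{5103000001}{729000000}$ ($m = 7 + \frac{1}{27000^{2}} = 7 + \frac{1}{729000000} = \frac{5103000001}{729000000} \approx 7.0$)
$x{\left(G,W \right)} = 244$ ($x{\left(G,W \right)} = 307 - 63 = 244$)
$x{\left(m,-221 - a{\left(15 \right)} \right)} - 372433 = 244 - 372433 = -372189$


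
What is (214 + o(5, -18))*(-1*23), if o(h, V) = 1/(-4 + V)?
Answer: -108261/22 ≈ -4921.0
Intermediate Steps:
(214 + o(5, -18))*(-1*23) = (214 + 1/(-4 - 18))*(-1*23) = (214 + 1/(-22))*(-23) = (214 - 1/22)*(-23) = (4707/22)*(-23) = -108261/22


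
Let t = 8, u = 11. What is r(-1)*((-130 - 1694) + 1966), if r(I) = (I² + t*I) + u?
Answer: 568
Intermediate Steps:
r(I) = 11 + I² + 8*I (r(I) = (I² + 8*I) + 11 = 11 + I² + 8*I)
r(-1)*((-130 - 1694) + 1966) = (11 + (-1)² + 8*(-1))*((-130 - 1694) + 1966) = (11 + 1 - 8)*(-1824 + 1966) = 4*142 = 568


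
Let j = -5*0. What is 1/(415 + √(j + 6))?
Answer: 415/172219 - √6/172219 ≈ 0.0023955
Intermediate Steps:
j = 0
1/(415 + √(j + 6)) = 1/(415 + √(0 + 6)) = 1/(415 + √6)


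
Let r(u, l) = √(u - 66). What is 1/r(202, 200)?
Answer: √34/68 ≈ 0.085749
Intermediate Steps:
r(u, l) = √(-66 + u)
1/r(202, 200) = 1/(√(-66 + 202)) = 1/(√136) = 1/(2*√34) = √34/68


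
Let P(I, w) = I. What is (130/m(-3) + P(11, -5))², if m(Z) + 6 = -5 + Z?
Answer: 144/49 ≈ 2.9388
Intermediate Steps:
m(Z) = -11 + Z (m(Z) = -6 + (-5 + Z) = -11 + Z)
(130/m(-3) + P(11, -5))² = (130/(-11 - 3) + 11)² = (130/(-14) + 11)² = (130*(-1/14) + 11)² = (-65/7 + 11)² = (12/7)² = 144/49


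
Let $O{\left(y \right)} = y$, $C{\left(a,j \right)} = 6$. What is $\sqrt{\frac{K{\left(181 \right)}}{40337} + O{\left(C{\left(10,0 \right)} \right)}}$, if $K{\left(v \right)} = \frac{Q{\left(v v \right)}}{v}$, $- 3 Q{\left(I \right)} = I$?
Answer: $\frac{\sqrt{87840069735}}{121011} \approx 2.4492$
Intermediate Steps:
$Q{\left(I \right)} = - \frac{I}{3}$
$K{\left(v \right)} = - \frac{v}{3}$ ($K{\left(v \right)} = \frac{\left(- \frac{1}{3}\right) v v}{v} = \frac{\left(- \frac{1}{3}\right) v^{2}}{v} = - \frac{v}{3}$)
$\sqrt{\frac{K{\left(181 \right)}}{40337} + O{\left(C{\left(10,0 \right)} \right)}} = \sqrt{\frac{\left(- \frac{1}{3}\right) 181}{40337} + 6} = \sqrt{\left(- \frac{181}{3}\right) \frac{1}{40337} + 6} = \sqrt{- \frac{181}{121011} + 6} = \sqrt{\frac{725885}{121011}} = \frac{\sqrt{87840069735}}{121011}$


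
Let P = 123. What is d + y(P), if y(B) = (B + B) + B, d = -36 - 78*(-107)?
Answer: 8679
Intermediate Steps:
d = 8310 (d = -36 + 8346 = 8310)
y(B) = 3*B (y(B) = 2*B + B = 3*B)
d + y(P) = 8310 + 3*123 = 8310 + 369 = 8679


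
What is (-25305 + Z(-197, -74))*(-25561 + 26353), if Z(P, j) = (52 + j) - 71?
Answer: -20115216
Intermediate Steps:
Z(P, j) = -19 + j
(-25305 + Z(-197, -74))*(-25561 + 26353) = (-25305 + (-19 - 74))*(-25561 + 26353) = (-25305 - 93)*792 = -25398*792 = -20115216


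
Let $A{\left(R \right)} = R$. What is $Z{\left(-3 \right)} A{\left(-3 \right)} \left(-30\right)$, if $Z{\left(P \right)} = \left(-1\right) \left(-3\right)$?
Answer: $270$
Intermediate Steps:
$Z{\left(P \right)} = 3$
$Z{\left(-3 \right)} A{\left(-3 \right)} \left(-30\right) = 3 \left(-3\right) \left(-30\right) = \left(-9\right) \left(-30\right) = 270$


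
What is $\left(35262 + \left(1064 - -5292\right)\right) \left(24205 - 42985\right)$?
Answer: $-781586040$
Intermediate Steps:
$\left(35262 + \left(1064 - -5292\right)\right) \left(24205 - 42985\right) = \left(35262 + \left(1064 + 5292\right)\right) \left(-18780\right) = \left(35262 + 6356\right) \left(-18780\right) = 41618 \left(-18780\right) = -781586040$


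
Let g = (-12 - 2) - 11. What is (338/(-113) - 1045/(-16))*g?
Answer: -2816925/1808 ≈ -1558.0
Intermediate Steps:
g = -25 (g = -14 - 11 = -25)
(338/(-113) - 1045/(-16))*g = (338/(-113) - 1045/(-16))*(-25) = (338*(-1/113) - 1045*(-1/16))*(-25) = (-338/113 + 1045/16)*(-25) = (112677/1808)*(-25) = -2816925/1808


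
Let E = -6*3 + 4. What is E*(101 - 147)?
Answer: 644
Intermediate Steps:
E = -14 (E = -18 + 4 = -14)
E*(101 - 147) = -14*(101 - 147) = -14*(-46) = 644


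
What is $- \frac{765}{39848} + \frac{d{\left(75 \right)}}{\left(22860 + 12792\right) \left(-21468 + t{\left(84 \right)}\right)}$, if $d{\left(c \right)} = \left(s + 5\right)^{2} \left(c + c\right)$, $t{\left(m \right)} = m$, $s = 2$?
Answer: $- \frac{715092395}{37229672304} \approx -0.019208$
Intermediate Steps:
$d{\left(c \right)} = 98 c$ ($d{\left(c \right)} = \left(2 + 5\right)^{2} \left(c + c\right) = 7^{2} \cdot 2 c = 49 \cdot 2 c = 98 c$)
$- \frac{765}{39848} + \frac{d{\left(75 \right)}}{\left(22860 + 12792\right) \left(-21468 + t{\left(84 \right)}\right)} = - \frac{765}{39848} + \frac{98 \cdot 75}{\left(22860 + 12792\right) \left(-21468 + 84\right)} = \left(-765\right) \frac{1}{39848} + \frac{7350}{35652 \left(-21384\right)} = - \frac{45}{2344} + \frac{7350}{-762382368} = - \frac{45}{2344} + 7350 \left(- \frac{1}{762382368}\right) = - \frac{45}{2344} - \frac{1225}{127063728} = - \frac{715092395}{37229672304}$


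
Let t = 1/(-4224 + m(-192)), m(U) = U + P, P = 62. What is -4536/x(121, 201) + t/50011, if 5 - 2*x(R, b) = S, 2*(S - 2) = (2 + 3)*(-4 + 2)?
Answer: -246926111797/217747894 ≈ -1134.0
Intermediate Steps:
m(U) = 62 + U (m(U) = U + 62 = 62 + U)
S = -3 (S = 2 + ((2 + 3)*(-4 + 2))/2 = 2 + (5*(-2))/2 = 2 + (½)*(-10) = 2 - 5 = -3)
t = -1/4354 (t = 1/(-4224 + (62 - 192)) = 1/(-4224 - 130) = 1/(-4354) = -1/4354 ≈ -0.00022967)
x(R, b) = 4 (x(R, b) = 5/2 - ½*(-3) = 5/2 + 3/2 = 4)
-4536/x(121, 201) + t/50011 = -4536/4 - 1/4354/50011 = -4536*¼ - 1/4354*1/50011 = -1134 - 1/217747894 = -246926111797/217747894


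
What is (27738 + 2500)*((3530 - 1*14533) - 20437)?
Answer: -950682720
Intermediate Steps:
(27738 + 2500)*((3530 - 1*14533) - 20437) = 30238*((3530 - 14533) - 20437) = 30238*(-11003 - 20437) = 30238*(-31440) = -950682720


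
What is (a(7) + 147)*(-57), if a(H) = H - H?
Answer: -8379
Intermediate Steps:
a(H) = 0
(a(7) + 147)*(-57) = (0 + 147)*(-57) = 147*(-57) = -8379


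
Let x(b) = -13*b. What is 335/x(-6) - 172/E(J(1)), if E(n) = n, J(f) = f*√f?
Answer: -13081/78 ≈ -167.71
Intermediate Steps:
J(f) = f^(3/2)
335/x(-6) - 172/E(J(1)) = 335/((-13*(-6))) - 172/(1^(3/2)) = 335/78 - 172/1 = 335*(1/78) - 172*1 = 335/78 - 172 = -13081/78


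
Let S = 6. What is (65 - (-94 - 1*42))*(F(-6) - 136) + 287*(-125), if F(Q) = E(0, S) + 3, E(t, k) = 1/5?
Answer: -312839/5 ≈ -62568.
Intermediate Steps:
E(t, k) = ⅕ (E(t, k) = 1*(⅕) = ⅕)
F(Q) = 16/5 (F(Q) = ⅕ + 3 = 16/5)
(65 - (-94 - 1*42))*(F(-6) - 136) + 287*(-125) = (65 - (-94 - 1*42))*(16/5 - 136) + 287*(-125) = (65 - (-94 - 42))*(-664/5) - 35875 = (65 - 1*(-136))*(-664/5) - 35875 = (65 + 136)*(-664/5) - 35875 = 201*(-664/5) - 35875 = -133464/5 - 35875 = -312839/5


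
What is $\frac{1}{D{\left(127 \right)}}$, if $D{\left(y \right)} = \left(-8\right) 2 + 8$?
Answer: $- \frac{1}{8} \approx -0.125$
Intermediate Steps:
$D{\left(y \right)} = -8$ ($D{\left(y \right)} = -16 + 8 = -8$)
$\frac{1}{D{\left(127 \right)}} = \frac{1}{-8} = - \frac{1}{8}$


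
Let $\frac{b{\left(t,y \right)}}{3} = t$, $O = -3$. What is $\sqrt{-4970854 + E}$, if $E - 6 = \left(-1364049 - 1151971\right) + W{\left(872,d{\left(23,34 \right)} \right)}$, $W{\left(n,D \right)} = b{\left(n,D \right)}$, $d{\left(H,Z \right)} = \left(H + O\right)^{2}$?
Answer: $38 i \sqrt{5183} \approx 2735.7 i$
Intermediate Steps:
$b{\left(t,y \right)} = 3 t$
$d{\left(H,Z \right)} = \left(-3 + H\right)^{2}$ ($d{\left(H,Z \right)} = \left(H - 3\right)^{2} = \left(-3 + H\right)^{2}$)
$W{\left(n,D \right)} = 3 n$
$E = -2513398$ ($E = 6 + \left(\left(-1364049 - 1151971\right) + 3 \cdot 872\right) = 6 + \left(-2516020 + 2616\right) = 6 - 2513404 = -2513398$)
$\sqrt{-4970854 + E} = \sqrt{-4970854 - 2513398} = \sqrt{-7484252} = 38 i \sqrt{5183}$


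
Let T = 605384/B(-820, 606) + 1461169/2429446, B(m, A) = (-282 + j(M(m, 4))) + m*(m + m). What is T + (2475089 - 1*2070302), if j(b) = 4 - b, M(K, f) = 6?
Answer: 330552859569263375/816607254534 ≈ 4.0479e+5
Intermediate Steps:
B(m, A) = -284 + 2*m**2 (B(m, A) = (-282 + (4 - 1*6)) + m*(m + m) = (-282 + (4 - 6)) + m*(2*m) = (-282 - 2) + 2*m**2 = -284 + 2*m**2)
T = 858828209117/816607254534 (T = 605384/(-284 + 2*(-820)**2) + 1461169/2429446 = 605384/(-284 + 2*672400) + 1461169*(1/2429446) = 605384/(-284 + 1344800) + 1461169/2429446 = 605384/1344516 + 1461169/2429446 = 605384*(1/1344516) + 1461169/2429446 = 151346/336129 + 1461169/2429446 = 858828209117/816607254534 ≈ 1.0517)
T + (2475089 - 1*2070302) = 858828209117/816607254534 + (2475089 - 1*2070302) = 858828209117/816607254534 + (2475089 - 2070302) = 858828209117/816607254534 + 404787 = 330552859569263375/816607254534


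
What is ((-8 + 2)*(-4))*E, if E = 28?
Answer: 672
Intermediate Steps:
((-8 + 2)*(-4))*E = ((-8 + 2)*(-4))*28 = -6*(-4)*28 = 24*28 = 672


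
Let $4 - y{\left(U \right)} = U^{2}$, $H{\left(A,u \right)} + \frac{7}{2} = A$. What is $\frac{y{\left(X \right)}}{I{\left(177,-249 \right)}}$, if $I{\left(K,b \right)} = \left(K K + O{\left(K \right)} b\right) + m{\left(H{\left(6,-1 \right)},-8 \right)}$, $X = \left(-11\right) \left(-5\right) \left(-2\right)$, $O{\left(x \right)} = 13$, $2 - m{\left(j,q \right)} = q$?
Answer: $- \frac{6048}{14051} \approx -0.43043$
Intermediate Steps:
$H{\left(A,u \right)} = - \frac{7}{2} + A$
$m{\left(j,q \right)} = 2 - q$
$X = -110$ ($X = 55 \left(-2\right) = -110$)
$y{\left(U \right)} = 4 - U^{2}$
$I{\left(K,b \right)} = 10 + K^{2} + 13 b$ ($I{\left(K,b \right)} = \left(K K + 13 b\right) + \left(2 - -8\right) = \left(K^{2} + 13 b\right) + \left(2 + 8\right) = \left(K^{2} + 13 b\right) + 10 = 10 + K^{2} + 13 b$)
$\frac{y{\left(X \right)}}{I{\left(177,-249 \right)}} = \frac{4 - \left(-110\right)^{2}}{10 + 177^{2} + 13 \left(-249\right)} = \frac{4 - 12100}{10 + 31329 - 3237} = \frac{4 - 12100}{28102} = \left(-12096\right) \frac{1}{28102} = - \frac{6048}{14051}$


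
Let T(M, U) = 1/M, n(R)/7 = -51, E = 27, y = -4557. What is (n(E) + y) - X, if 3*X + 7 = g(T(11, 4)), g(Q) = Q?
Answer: -162086/33 ≈ -4911.7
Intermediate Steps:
n(R) = -357 (n(R) = 7*(-51) = -357)
X = -76/33 (X = -7/3 + (⅓)/11 = -7/3 + (⅓)*(1/11) = -7/3 + 1/33 = -76/33 ≈ -2.3030)
(n(E) + y) - X = (-357 - 4557) - 1*(-76/33) = -4914 + 76/33 = -162086/33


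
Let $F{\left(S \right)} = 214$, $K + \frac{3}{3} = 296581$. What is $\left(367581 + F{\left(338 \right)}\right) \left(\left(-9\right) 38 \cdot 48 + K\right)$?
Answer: $103042918380$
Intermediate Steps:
$K = 296580$ ($K = -1 + 296581 = 296580$)
$\left(367581 + F{\left(338 \right)}\right) \left(\left(-9\right) 38 \cdot 48 + K\right) = \left(367581 + 214\right) \left(\left(-9\right) 38 \cdot 48 + 296580\right) = 367795 \left(\left(-342\right) 48 + 296580\right) = 367795 \left(-16416 + 296580\right) = 367795 \cdot 280164 = 103042918380$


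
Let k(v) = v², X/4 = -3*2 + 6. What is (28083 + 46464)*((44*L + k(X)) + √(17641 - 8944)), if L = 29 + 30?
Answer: 193524012 + 74547*√8697 ≈ 2.0048e+8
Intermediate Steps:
L = 59
X = 0 (X = 4*(-3*2 + 6) = 4*(-6 + 6) = 4*0 = 0)
(28083 + 46464)*((44*L + k(X)) + √(17641 - 8944)) = (28083 + 46464)*((44*59 + 0²) + √(17641 - 8944)) = 74547*((2596 + 0) + √8697) = 74547*(2596 + √8697) = 193524012 + 74547*√8697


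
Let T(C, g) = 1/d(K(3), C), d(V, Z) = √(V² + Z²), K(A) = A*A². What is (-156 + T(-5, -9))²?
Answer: (117624 - √754)²/568516 ≈ 24325.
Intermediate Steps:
K(A) = A³
T(C, g) = (729 + C²)^(-½) (T(C, g) = 1/(√((3³)² + C²)) = 1/(√(27² + C²)) = 1/(√(729 + C²)) = (729 + C²)^(-½))
(-156 + T(-5, -9))² = (-156 + (729 + (-5)²)^(-½))² = (-156 + (729 + 25)^(-½))² = (-156 + 754^(-½))² = (-156 + √754/754)²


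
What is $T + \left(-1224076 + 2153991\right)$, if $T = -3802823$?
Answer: $-2872908$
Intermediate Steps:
$T + \left(-1224076 + 2153991\right) = -3802823 + \left(-1224076 + 2153991\right) = -3802823 + 929915 = -2872908$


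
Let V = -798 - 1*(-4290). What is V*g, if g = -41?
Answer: -143172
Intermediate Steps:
V = 3492 (V = -798 + 4290 = 3492)
V*g = 3492*(-41) = -143172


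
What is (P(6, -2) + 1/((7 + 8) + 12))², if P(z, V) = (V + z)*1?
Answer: 11881/729 ≈ 16.298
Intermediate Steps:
P(z, V) = V + z
(P(6, -2) + 1/((7 + 8) + 12))² = ((-2 + 6) + 1/((7 + 8) + 12))² = (4 + 1/(15 + 12))² = (4 + 1/27)² = (109/27)² = 11881/729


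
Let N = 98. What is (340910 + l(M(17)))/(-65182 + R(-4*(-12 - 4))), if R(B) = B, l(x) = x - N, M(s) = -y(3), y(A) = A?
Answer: -113603/21706 ≈ -5.2337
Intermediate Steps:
M(s) = -3 (M(s) = -1*3 = -3)
l(x) = -98 + x (l(x) = x - 1*98 = x - 98 = -98 + x)
(340910 + l(M(17)))/(-65182 + R(-4*(-12 - 4))) = (340910 + (-98 - 3))/(-65182 - 4*(-12 - 4)) = (340910 - 101)/(-65182 - 4*(-16)) = 340809/(-65182 + 64) = 340809/(-65118) = 340809*(-1/65118) = -113603/21706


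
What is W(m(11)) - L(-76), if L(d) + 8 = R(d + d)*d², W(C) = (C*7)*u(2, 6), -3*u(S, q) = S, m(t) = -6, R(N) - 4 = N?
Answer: 854884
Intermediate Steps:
R(N) = 4 + N
u(S, q) = -S/3
W(C) = -14*C/3 (W(C) = (C*7)*(-⅓*2) = (7*C)*(-⅔) = -14*C/3)
L(d) = -8 + d²*(4 + 2*d) (L(d) = -8 + (4 + (d + d))*d² = -8 + (4 + 2*d)*d² = -8 + d²*(4 + 2*d))
W(m(11)) - L(-76) = -14/3*(-6) - (-8 + 2*(-76)²*(2 - 76)) = 28 - (-8 + 2*5776*(-74)) = 28 - (-8 - 854848) = 28 - 1*(-854856) = 28 + 854856 = 854884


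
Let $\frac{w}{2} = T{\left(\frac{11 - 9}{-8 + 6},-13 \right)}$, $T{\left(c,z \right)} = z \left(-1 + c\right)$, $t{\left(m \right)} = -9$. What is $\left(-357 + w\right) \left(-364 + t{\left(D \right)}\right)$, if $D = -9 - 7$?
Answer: $113765$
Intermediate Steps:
$D = -16$ ($D = -9 - 7 = -16$)
$w = 52$ ($w = 2 \left(- 13 \left(-1 + \frac{11 - 9}{-8 + 6}\right)\right) = 2 \left(- 13 \left(-1 + \frac{2}{-2}\right)\right) = 2 \left(- 13 \left(-1 + 2 \left(- \frac{1}{2}\right)\right)\right) = 2 \left(- 13 \left(-1 - 1\right)\right) = 2 \left(\left(-13\right) \left(-2\right)\right) = 2 \cdot 26 = 52$)
$\left(-357 + w\right) \left(-364 + t{\left(D \right)}\right) = \left(-357 + 52\right) \left(-364 - 9\right) = \left(-305\right) \left(-373\right) = 113765$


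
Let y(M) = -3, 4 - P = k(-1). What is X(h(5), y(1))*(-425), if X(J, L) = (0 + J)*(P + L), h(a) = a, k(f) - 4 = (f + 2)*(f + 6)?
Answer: 17000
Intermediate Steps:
k(f) = 4 + (2 + f)*(6 + f) (k(f) = 4 + (f + 2)*(f + 6) = 4 + (2 + f)*(6 + f))
P = -5 (P = 4 - (16 + (-1)² + 8*(-1)) = 4 - (16 + 1 - 8) = 4 - 1*9 = 4 - 9 = -5)
X(J, L) = J*(-5 + L) (X(J, L) = (0 + J)*(-5 + L) = J*(-5 + L))
X(h(5), y(1))*(-425) = (5*(-5 - 3))*(-425) = (5*(-8))*(-425) = -40*(-425) = 17000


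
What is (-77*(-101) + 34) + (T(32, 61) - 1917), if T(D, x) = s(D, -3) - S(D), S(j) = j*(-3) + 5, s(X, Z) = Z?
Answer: 5982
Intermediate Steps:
S(j) = 5 - 3*j (S(j) = -3*j + 5 = 5 - 3*j)
T(D, x) = -8 + 3*D (T(D, x) = -3 - (5 - 3*D) = -3 + (-5 + 3*D) = -8 + 3*D)
(-77*(-101) + 34) + (T(32, 61) - 1917) = (-77*(-101) + 34) + ((-8 + 3*32) - 1917) = (7777 + 34) + ((-8 + 96) - 1917) = 7811 + (88 - 1917) = 7811 - 1829 = 5982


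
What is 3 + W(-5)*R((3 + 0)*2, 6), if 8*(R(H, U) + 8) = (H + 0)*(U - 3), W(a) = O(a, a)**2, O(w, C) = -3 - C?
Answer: -20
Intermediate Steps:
W(a) = (-3 - a)**2
R(H, U) = -8 + H*(-3 + U)/8 (R(H, U) = -8 + ((H + 0)*(U - 3))/8 = -8 + (H*(-3 + U))/8 = -8 + H*(-3 + U)/8)
3 + W(-5)*R((3 + 0)*2, 6) = 3 + (3 - 5)**2*(-8 - 3*(3 + 0)*2/8 + (1/8)*((3 + 0)*2)*6) = 3 + (-2)**2*(-8 - 9*2/8 + (1/8)*(3*2)*6) = 3 + 4*(-8 - 3/8*6 + (1/8)*6*6) = 3 + 4*(-8 - 9/4 + 9/2) = 3 + 4*(-23/4) = 3 - 23 = -20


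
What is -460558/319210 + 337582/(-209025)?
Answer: -20402768617/6672287025 ≈ -3.0578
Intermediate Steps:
-460558/319210 + 337582/(-209025) = -460558*1/319210 + 337582*(-1/209025) = -230279/159605 - 337582/209025 = -20402768617/6672287025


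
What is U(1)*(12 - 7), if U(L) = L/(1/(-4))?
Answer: -20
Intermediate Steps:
U(L) = -4*L (U(L) = L/(-¼) = L*(-4) = -4*L)
U(1)*(12 - 7) = (-4*1)*(12 - 7) = -4*5 = -20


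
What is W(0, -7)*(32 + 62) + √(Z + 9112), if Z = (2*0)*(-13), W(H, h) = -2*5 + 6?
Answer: -376 + 2*√2278 ≈ -280.54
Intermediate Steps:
W(H, h) = -4 (W(H, h) = -10 + 6 = -4)
Z = 0 (Z = 0*(-13) = 0)
W(0, -7)*(32 + 62) + √(Z + 9112) = -4*(32 + 62) + √(0 + 9112) = -4*94 + √9112 = -376 + 2*√2278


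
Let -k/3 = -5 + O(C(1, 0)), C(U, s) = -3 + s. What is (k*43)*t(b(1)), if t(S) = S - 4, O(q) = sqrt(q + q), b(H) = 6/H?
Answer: 1290 - 258*I*sqrt(6) ≈ 1290.0 - 631.97*I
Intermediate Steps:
O(q) = sqrt(2)*sqrt(q) (O(q) = sqrt(2*q) = sqrt(2)*sqrt(q))
t(S) = -4 + S
k = 15 - 3*I*sqrt(6) (k = -3*(-5 + sqrt(2)*sqrt(-3 + 0)) = -3*(-5 + sqrt(2)*sqrt(-3)) = -3*(-5 + sqrt(2)*(I*sqrt(3))) = -3*(-5 + I*sqrt(6)) = 15 - 3*I*sqrt(6) ≈ 15.0 - 7.3485*I)
(k*43)*t(b(1)) = ((15 - 3*I*sqrt(6))*43)*(-4 + 6/1) = (645 - 129*I*sqrt(6))*(-4 + 6*1) = (645 - 129*I*sqrt(6))*(-4 + 6) = (645 - 129*I*sqrt(6))*2 = 1290 - 258*I*sqrt(6)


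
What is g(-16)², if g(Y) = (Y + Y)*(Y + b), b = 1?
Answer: 230400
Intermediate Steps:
g(Y) = 2*Y*(1 + Y) (g(Y) = (Y + Y)*(Y + 1) = (2*Y)*(1 + Y) = 2*Y*(1 + Y))
g(-16)² = (2*(-16)*(1 - 16))² = (2*(-16)*(-15))² = 480² = 230400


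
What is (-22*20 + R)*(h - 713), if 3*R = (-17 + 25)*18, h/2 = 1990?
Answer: -1280664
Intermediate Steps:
h = 3980 (h = 2*1990 = 3980)
R = 48 (R = ((-17 + 25)*18)/3 = (8*18)/3 = (⅓)*144 = 48)
(-22*20 + R)*(h - 713) = (-22*20 + 48)*(3980 - 713) = (-440 + 48)*3267 = -392*3267 = -1280664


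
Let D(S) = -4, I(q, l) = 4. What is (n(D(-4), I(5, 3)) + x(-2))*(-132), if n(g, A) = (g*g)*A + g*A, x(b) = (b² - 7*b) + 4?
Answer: -9240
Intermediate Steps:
x(b) = 4 + b² - 7*b
n(g, A) = A*g + A*g² (n(g, A) = g²*A + A*g = A*g² + A*g = A*g + A*g²)
(n(D(-4), I(5, 3)) + x(-2))*(-132) = (4*(-4)*(1 - 4) + (4 + (-2)² - 7*(-2)))*(-132) = (4*(-4)*(-3) + (4 + 4 + 14))*(-132) = (48 + 22)*(-132) = 70*(-132) = -9240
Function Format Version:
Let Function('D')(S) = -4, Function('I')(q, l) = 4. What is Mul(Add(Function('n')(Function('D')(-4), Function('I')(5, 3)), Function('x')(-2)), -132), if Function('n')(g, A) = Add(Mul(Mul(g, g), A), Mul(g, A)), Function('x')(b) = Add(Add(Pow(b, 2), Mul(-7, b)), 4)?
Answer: -9240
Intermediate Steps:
Function('x')(b) = Add(4, Pow(b, 2), Mul(-7, b))
Function('n')(g, A) = Add(Mul(A, g), Mul(A, Pow(g, 2))) (Function('n')(g, A) = Add(Mul(Pow(g, 2), A), Mul(A, g)) = Add(Mul(A, Pow(g, 2)), Mul(A, g)) = Add(Mul(A, g), Mul(A, Pow(g, 2))))
Mul(Add(Function('n')(Function('D')(-4), Function('I')(5, 3)), Function('x')(-2)), -132) = Mul(Add(Mul(4, -4, Add(1, -4)), Add(4, Pow(-2, 2), Mul(-7, -2))), -132) = Mul(Add(Mul(4, -4, -3), Add(4, 4, 14)), -132) = Mul(Add(48, 22), -132) = Mul(70, -132) = -9240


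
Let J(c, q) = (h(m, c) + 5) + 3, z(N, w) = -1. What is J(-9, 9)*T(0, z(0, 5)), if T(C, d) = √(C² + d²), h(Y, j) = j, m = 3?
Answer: -1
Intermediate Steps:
J(c, q) = 8 + c (J(c, q) = (c + 5) + 3 = (5 + c) + 3 = 8 + c)
J(-9, 9)*T(0, z(0, 5)) = (8 - 9)*√(0² + (-1)²) = -√(0 + 1) = -√1 = -1*1 = -1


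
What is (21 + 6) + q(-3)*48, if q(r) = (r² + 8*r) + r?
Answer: -837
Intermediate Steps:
q(r) = r² + 9*r
(21 + 6) + q(-3)*48 = (21 + 6) - 3*(9 - 3)*48 = 27 - 3*6*48 = 27 - 18*48 = 27 - 864 = -837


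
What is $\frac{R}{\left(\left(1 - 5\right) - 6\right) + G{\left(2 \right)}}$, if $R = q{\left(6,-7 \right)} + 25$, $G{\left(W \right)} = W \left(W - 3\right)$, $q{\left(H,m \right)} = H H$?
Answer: $- \frac{61}{12} \approx -5.0833$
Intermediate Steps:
$q{\left(H,m \right)} = H^{2}$
$G{\left(W \right)} = W \left(-3 + W\right)$
$R = 61$ ($R = 6^{2} + 25 = 36 + 25 = 61$)
$\frac{R}{\left(\left(1 - 5\right) - 6\right) + G{\left(2 \right)}} = \frac{1}{\left(\left(1 - 5\right) - 6\right) + 2 \left(-3 + 2\right)} 61 = \frac{1}{\left(-4 - 6\right) + 2 \left(-1\right)} 61 = \frac{1}{-10 - 2} \cdot 61 = \frac{1}{-12} \cdot 61 = \left(- \frac{1}{12}\right) 61 = - \frac{61}{12}$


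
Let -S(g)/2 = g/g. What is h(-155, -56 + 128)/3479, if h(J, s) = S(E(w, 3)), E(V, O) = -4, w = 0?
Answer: -2/3479 ≈ -0.00057488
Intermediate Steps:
S(g) = -2 (S(g) = -2*g/g = -2*1 = -2)
h(J, s) = -2
h(-155, -56 + 128)/3479 = -2/3479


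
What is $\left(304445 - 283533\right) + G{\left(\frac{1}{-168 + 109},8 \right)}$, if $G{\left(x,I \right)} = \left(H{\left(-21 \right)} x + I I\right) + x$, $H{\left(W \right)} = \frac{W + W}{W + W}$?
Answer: $\frac{1237582}{59} \approx 20976.0$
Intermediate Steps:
$H{\left(W \right)} = 1$ ($H{\left(W \right)} = \frac{2 W}{2 W} = 2 W \frac{1}{2 W} = 1$)
$G{\left(x,I \right)} = I^{2} + 2 x$ ($G{\left(x,I \right)} = \left(1 x + I I\right) + x = \left(x + I^{2}\right) + x = I^{2} + 2 x$)
$\left(304445 - 283533\right) + G{\left(\frac{1}{-168 + 109},8 \right)} = \left(304445 - 283533\right) + \left(8^{2} + \frac{2}{-168 + 109}\right) = 20912 + \left(64 + \frac{2}{-59}\right) = 20912 + \left(64 + 2 \left(- \frac{1}{59}\right)\right) = 20912 + \left(64 - \frac{2}{59}\right) = 20912 + \frac{3774}{59} = \frac{1237582}{59}$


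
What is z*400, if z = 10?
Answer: 4000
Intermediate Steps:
z*400 = 10*400 = 4000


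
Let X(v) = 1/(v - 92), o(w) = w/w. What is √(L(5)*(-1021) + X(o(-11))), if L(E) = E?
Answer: 2*I*√10568649/91 ≈ 71.449*I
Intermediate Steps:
o(w) = 1
X(v) = 1/(-92 + v)
√(L(5)*(-1021) + X(o(-11))) = √(5*(-1021) + 1/(-92 + 1)) = √(-5105 + 1/(-91)) = √(-5105 - 1/91) = √(-464556/91) = 2*I*√10568649/91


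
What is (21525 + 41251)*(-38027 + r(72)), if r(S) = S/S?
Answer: -2387120176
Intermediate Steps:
r(S) = 1
(21525 + 41251)*(-38027 + r(72)) = (21525 + 41251)*(-38027 + 1) = 62776*(-38026) = -2387120176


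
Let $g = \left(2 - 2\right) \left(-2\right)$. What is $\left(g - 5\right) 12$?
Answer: $-60$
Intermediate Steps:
$g = 0$ ($g = 0 \left(-2\right) = 0$)
$\left(g - 5\right) 12 = \left(0 - 5\right) 12 = \left(-5\right) 12 = -60$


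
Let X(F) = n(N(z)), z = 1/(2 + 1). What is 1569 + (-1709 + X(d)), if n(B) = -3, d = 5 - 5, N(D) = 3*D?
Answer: -143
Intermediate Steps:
z = 1/3 ≈ 0.33333
d = 0
X(F) = -3
1569 + (-1709 + X(d)) = 1569 + (-1709 - 3) = 1569 - 1712 = -143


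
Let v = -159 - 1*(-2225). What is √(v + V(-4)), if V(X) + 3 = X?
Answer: √2059 ≈ 45.376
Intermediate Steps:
V(X) = -3 + X
v = 2066 (v = -159 + 2225 = 2066)
√(v + V(-4)) = √(2066 + (-3 - 4)) = √(2066 - 7) = √2059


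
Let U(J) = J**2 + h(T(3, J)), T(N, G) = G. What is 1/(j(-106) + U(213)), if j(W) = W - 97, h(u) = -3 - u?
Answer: 1/44950 ≈ 2.2247e-5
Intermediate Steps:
j(W) = -97 + W
U(J) = -3 + J**2 - J (U(J) = J**2 + (-3 - J) = -3 + J**2 - J)
1/(j(-106) + U(213)) = 1/((-97 - 106) + (-3 + 213**2 - 1*213)) = 1/(-203 + (-3 + 45369 - 213)) = 1/(-203 + 45153) = 1/44950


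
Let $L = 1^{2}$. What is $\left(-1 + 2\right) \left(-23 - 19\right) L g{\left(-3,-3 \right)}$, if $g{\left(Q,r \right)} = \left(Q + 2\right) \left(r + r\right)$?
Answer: $-252$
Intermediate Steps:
$L = 1$
$g{\left(Q,r \right)} = 2 r \left(2 + Q\right)$ ($g{\left(Q,r \right)} = \left(2 + Q\right) 2 r = 2 r \left(2 + Q\right)$)
$\left(-1 + 2\right) \left(-23 - 19\right) L g{\left(-3,-3 \right)} = \left(-1 + 2\right) \left(-23 - 19\right) 1 \cdot 2 \left(-3\right) \left(2 - 3\right) = 1 \left(-42\right) 1 \cdot 2 \left(-3\right) \left(-1\right) = \left(-42\right) 1 \cdot 6 = \left(-42\right) 6 = -252$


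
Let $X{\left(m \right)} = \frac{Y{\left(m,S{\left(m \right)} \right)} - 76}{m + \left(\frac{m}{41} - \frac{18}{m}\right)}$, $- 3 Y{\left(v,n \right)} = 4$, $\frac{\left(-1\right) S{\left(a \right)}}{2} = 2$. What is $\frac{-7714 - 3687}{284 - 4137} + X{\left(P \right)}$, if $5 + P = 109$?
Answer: $\frac{5850325429}{2621199753} \approx 2.2319$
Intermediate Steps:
$S{\left(a \right)} = -4$ ($S{\left(a \right)} = \left(-2\right) 2 = -4$)
$Y{\left(v,n \right)} = - \frac{4}{3}$ ($Y{\left(v,n \right)} = \left(- \frac{1}{3}\right) 4 = - \frac{4}{3}$)
$P = 104$ ($P = -5 + 109 = 104$)
$X{\left(m \right)} = - \frac{232}{3 \left(- \frac{18}{m} + \frac{42 m}{41}\right)}$ ($X{\left(m \right)} = \frac{- \frac{4}{3} - 76}{m + \left(\frac{m}{41} - \frac{18}{m}\right)} = - \frac{232}{3 \left(m + \left(m \frac{1}{41} - \frac{18}{m}\right)\right)} = - \frac{232}{3 \left(m + \left(\frac{m}{41} - \frac{18}{m}\right)\right)} = - \frac{232}{3 \left(m + \left(- \frac{18}{m} + \frac{m}{41}\right)\right)} = - \frac{232}{3 \left(- \frac{18}{m} + \frac{42 m}{41}\right)}$)
$\frac{-7714 - 3687}{284 - 4137} + X{\left(P \right)} = \frac{-7714 - 3687}{284 - 4137} - \frac{494624}{-1107 + 63 \cdot 104^{2}} = - \frac{11401}{-3853} - \frac{494624}{-1107 + 63 \cdot 10816} = \left(-11401\right) \left(- \frac{1}{3853}\right) - \frac{494624}{-1107 + 681408} = \frac{11401}{3853} - \frac{494624}{680301} = \frac{5850325429}{2621199753}$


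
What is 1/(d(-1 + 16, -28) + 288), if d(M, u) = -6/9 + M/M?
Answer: 3/865 ≈ 0.0034682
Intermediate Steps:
d(M, u) = ⅓ (d(M, u) = -6*⅑ + 1 = -⅔ + 1 = ⅓)
1/(d(-1 + 16, -28) + 288) = 1/(⅓ + 288) = 1/(865/3) = 3/865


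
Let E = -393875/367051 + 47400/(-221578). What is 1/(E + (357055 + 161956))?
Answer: 40665213239/21105640652260554 ≈ 1.9267e-6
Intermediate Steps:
E = -52336126075/40665213239 (E = -393875*1/367051 + 47400*(-1/221578) = -393875/367051 - 23700/110789 = -52336126075/40665213239 ≈ -1.2870)
1/(E + (357055 + 161956)) = 1/(-52336126075/40665213239 + (357055 + 161956)) = 1/(-52336126075/40665213239 + 519011) = 1/(21105640652260554/40665213239) = 40665213239/21105640652260554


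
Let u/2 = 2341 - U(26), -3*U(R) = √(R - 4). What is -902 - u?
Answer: -5584 - 2*√22/3 ≈ -5587.1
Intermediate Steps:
U(R) = -√(-4 + R)/3 (U(R) = -√(R - 4)/3 = -√(-4 + R)/3)
u = 4682 + 2*√22/3 (u = 2*(2341 - (-1)*√(-4 + 26)/3) = 2*(2341 - (-1)*√22/3) = 2*(2341 + √22/3) = 4682 + 2*√22/3 ≈ 4685.1)
-902 - u = -902 - (4682 + 2*√22/3) = -902 + (-4682 - 2*√22/3) = -5584 - 2*√22/3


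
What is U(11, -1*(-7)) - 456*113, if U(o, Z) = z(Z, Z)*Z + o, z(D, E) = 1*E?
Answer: -51468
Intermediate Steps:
z(D, E) = E
U(o, Z) = o + Z² (U(o, Z) = Z*Z + o = Z² + o = o + Z²)
U(11, -1*(-7)) - 456*113 = (11 + (-1*(-7))²) - 456*113 = (11 + 7²) - 51528 = (11 + 49) - 51528 = 60 - 51528 = -51468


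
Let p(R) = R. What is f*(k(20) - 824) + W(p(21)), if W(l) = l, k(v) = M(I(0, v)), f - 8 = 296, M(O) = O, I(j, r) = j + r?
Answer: -244395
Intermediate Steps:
f = 304 (f = 8 + 296 = 304)
k(v) = v (k(v) = 0 + v = v)
f*(k(20) - 824) + W(p(21)) = 304*(20 - 824) + 21 = 304*(-804) + 21 = -244416 + 21 = -244395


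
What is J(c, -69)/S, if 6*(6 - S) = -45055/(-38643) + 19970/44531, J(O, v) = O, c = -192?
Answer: -1982374770816/59171166673 ≈ -33.502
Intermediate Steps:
S = 59171166673/10324868598 (S = 6 - (-45055/(-38643) + 19970/44531)/6 = 6 - (-45055*(-1/38643) + 19970*(1/44531))/6 = 6 - (45055/38643 + 19970/44531)/6 = 6 - ⅙*2778044915/1720811433 = 6 - 2778044915/10324868598 = 59171166673/10324868598 ≈ 5.7309)
J(c, -69)/S = -192/59171166673/10324868598 = -192*10324868598/59171166673 = -1982374770816/59171166673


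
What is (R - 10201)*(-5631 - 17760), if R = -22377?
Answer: 762031998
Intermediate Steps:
(R - 10201)*(-5631 - 17760) = (-22377 - 10201)*(-5631 - 17760) = -32578*(-23391) = 762031998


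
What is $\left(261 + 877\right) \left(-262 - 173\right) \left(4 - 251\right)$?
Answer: $122272410$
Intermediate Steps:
$\left(261 + 877\right) \left(-262 - 173\right) \left(4 - 251\right) = 1138 \left(\left(-435\right) \left(-247\right)\right) = 1138 \cdot 107445 = 122272410$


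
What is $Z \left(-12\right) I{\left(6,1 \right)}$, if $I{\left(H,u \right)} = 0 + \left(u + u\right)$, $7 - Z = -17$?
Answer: $-576$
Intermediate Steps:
$Z = 24$ ($Z = 7 - -17 = 7 + 17 = 24$)
$I{\left(H,u \right)} = 2 u$ ($I{\left(H,u \right)} = 0 + 2 u = 2 u$)
$Z \left(-12\right) I{\left(6,1 \right)} = 24 \left(-12\right) 2 \cdot 1 = \left(-288\right) 2 = -576$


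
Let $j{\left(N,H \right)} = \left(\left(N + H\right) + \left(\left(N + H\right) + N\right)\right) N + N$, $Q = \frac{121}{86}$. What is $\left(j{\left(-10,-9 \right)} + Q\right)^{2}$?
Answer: $\frac{1643572681}{7396} \approx 2.2222 \cdot 10^{5}$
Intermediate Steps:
$Q = \frac{121}{86}$ ($Q = 121 \cdot \frac{1}{86} = \frac{121}{86} \approx 1.407$)
$j{\left(N,H \right)} = N + N \left(2 H + 3 N\right)$ ($j{\left(N,H \right)} = \left(\left(H + N\right) + \left(\left(H + N\right) + N\right)\right) N + N = \left(\left(H + N\right) + \left(H + 2 N\right)\right) N + N = \left(2 H + 3 N\right) N + N = N \left(2 H + 3 N\right) + N = N + N \left(2 H + 3 N\right)$)
$\left(j{\left(-10,-9 \right)} + Q\right)^{2} = \left(- 10 \left(1 + 2 \left(-9\right) + 3 \left(-10\right)\right) + \frac{121}{86}\right)^{2} = \left(- 10 \left(1 - 18 - 30\right) + \frac{121}{86}\right)^{2} = \left(\left(-10\right) \left(-47\right) + \frac{121}{86}\right)^{2} = \left(470 + \frac{121}{86}\right)^{2} = \left(\frac{40541}{86}\right)^{2} = \frac{1643572681}{7396}$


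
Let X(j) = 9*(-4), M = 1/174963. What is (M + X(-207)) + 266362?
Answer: 46597195939/174963 ≈ 2.6633e+5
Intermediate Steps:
M = 1/174963 ≈ 5.7155e-6
X(j) = -36
(M + X(-207)) + 266362 = (1/174963 - 36) + 266362 = -6298667/174963 + 266362 = 46597195939/174963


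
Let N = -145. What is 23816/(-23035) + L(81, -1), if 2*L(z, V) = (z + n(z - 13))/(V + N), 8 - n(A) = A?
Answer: -7438007/6726220 ≈ -1.1058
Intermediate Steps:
n(A) = 8 - A
L(z, V) = 21/(2*(-145 + V)) (L(z, V) = ((z + (8 - (z - 13)))/(V - 145))/2 = ((z + (8 - (-13 + z)))/(-145 + V))/2 = ((z + (8 + (13 - z)))/(-145 + V))/2 = ((z + (21 - z))/(-145 + V))/2 = (21/(-145 + V))/2 = 21/(2*(-145 + V)))
23816/(-23035) + L(81, -1) = 23816/(-23035) + 21/(2*(-145 - 1)) = 23816*(-1/23035) + (21/2)/(-146) = -23816/23035 + (21/2)*(-1/146) = -23816/23035 - 21/292 = -7438007/6726220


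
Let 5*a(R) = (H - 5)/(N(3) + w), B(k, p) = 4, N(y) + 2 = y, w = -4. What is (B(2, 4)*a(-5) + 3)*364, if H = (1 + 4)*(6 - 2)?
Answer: -364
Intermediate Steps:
N(y) = -2 + y
H = 20 (H = 5*4 = 20)
a(R) = -1 (a(R) = ((20 - 5)/((-2 + 3) - 4))/5 = (15/(1 - 4))/5 = (15/(-3))/5 = (15*(-⅓))/5 = (⅕)*(-5) = -1)
(B(2, 4)*a(-5) + 3)*364 = (4*(-1) + 3)*364 = (-4 + 3)*364 = -1*364 = -364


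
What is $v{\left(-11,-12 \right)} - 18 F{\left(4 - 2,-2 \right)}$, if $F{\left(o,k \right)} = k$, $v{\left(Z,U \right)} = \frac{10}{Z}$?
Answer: $\frac{386}{11} \approx 35.091$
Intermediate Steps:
$v{\left(-11,-12 \right)} - 18 F{\left(4 - 2,-2 \right)} = \frac{10}{-11} - -36 = 10 \left(- \frac{1}{11}\right) + 36 = - \frac{10}{11} + 36 = \frac{386}{11}$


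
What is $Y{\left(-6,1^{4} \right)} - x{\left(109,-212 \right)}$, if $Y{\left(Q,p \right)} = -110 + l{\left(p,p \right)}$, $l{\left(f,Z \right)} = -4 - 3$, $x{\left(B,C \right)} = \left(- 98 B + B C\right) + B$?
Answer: $33564$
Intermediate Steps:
$x{\left(B,C \right)} = - 97 B + B C$
$l{\left(f,Z \right)} = -7$
$Y{\left(Q,p \right)} = -117$ ($Y{\left(Q,p \right)} = -110 - 7 = -117$)
$Y{\left(-6,1^{4} \right)} - x{\left(109,-212 \right)} = -117 - 109 \left(-97 - 212\right) = -117 - 109 \left(-309\right) = -117 - -33681 = -117 + 33681 = 33564$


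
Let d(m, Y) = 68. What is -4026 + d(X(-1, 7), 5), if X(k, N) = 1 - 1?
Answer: -3958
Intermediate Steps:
X(k, N) = 0
-4026 + d(X(-1, 7), 5) = -4026 + 68 = -3958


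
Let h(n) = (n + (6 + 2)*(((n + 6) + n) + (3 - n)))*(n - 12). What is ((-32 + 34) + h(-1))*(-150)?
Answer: 122550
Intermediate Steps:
h(n) = (-12 + n)*(72 + 9*n) (h(n) = (n + 8*(((6 + n) + n) + (3 - n)))*(-12 + n) = (n + 8*((6 + 2*n) + (3 - n)))*(-12 + n) = (n + 8*(9 + n))*(-12 + n) = (n + (72 + 8*n))*(-12 + n) = (72 + 9*n)*(-12 + n) = (-12 + n)*(72 + 9*n))
((-32 + 34) + h(-1))*(-150) = ((-32 + 34) + (-864 - 36*(-1) + 9*(-1)²))*(-150) = (2 + (-864 + 36 + 9*1))*(-150) = (2 + (-864 + 36 + 9))*(-150) = (2 - 819)*(-150) = -817*(-150) = 122550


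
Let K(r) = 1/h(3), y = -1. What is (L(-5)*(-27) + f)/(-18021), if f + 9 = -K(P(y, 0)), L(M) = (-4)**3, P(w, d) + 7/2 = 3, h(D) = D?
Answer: -5156/54063 ≈ -0.095370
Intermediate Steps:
P(w, d) = -1/2 (P(w, d) = -7/2 + 3 = -1/2)
K(r) = 1/3
L(M) = -64
f = -28/3 (f = -9 - 1*1/3 = -9 - 1/3 = -28/3 ≈ -9.3333)
(L(-5)*(-27) + f)/(-18021) = (-64*(-27) - 28/3)/(-18021) = (1728 - 28/3)*(-1/18021) = (5156/3)*(-1/18021) = -5156/54063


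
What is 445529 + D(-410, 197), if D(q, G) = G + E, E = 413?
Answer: 446139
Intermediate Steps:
D(q, G) = 413 + G (D(q, G) = G + 413 = 413 + G)
445529 + D(-410, 197) = 445529 + (413 + 197) = 445529 + 610 = 446139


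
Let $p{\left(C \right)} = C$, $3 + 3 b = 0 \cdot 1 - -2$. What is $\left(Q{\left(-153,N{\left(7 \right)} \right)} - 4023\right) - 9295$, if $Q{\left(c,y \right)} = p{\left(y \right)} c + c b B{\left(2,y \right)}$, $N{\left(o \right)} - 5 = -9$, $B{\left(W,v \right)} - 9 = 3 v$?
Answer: $-12859$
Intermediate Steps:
$B{\left(W,v \right)} = 9 + 3 v$
$N{\left(o \right)} = -4$ ($N{\left(o \right)} = 5 - 9 = -4$)
$b = - \frac{1}{3}$ ($b = -1 + \frac{0 \cdot 1 - -2}{3} = -1 + \frac{0 + 2}{3} = -1 + \frac{1}{3} \cdot 2 = -1 + \frac{2}{3} = - \frac{1}{3} \approx -0.33333$)
$Q{\left(c,y \right)} = c y - \frac{c \left(9 + 3 y\right)}{3}$ ($Q{\left(c,y \right)} = y c + c \left(- \frac{1}{3}\right) \left(9 + 3 y\right) = c y + - \frac{c}{3} \left(9 + 3 y\right) = c y - \frac{c \left(9 + 3 y\right)}{3}$)
$\left(Q{\left(-153,N{\left(7 \right)} \right)} - 4023\right) - 9295 = \left(\left(-3\right) \left(-153\right) - 4023\right) - 9295 = \left(459 - 4023\right) - 9295 = -3564 - 9295 = -12859$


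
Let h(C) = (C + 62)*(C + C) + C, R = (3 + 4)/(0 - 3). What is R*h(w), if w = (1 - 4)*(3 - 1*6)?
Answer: -3003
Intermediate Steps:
R = -7/3 (R = 7/(-3) = 7*(-1/3) = -7/3 ≈ -2.3333)
w = 9 (w = -3*(3 - 6) = -3*(-3) = 9)
h(C) = C + 2*C*(62 + C) (h(C) = (62 + C)*(2*C) + C = 2*C*(62 + C) + C = C + 2*C*(62 + C))
R*h(w) = -21*(125 + 2*9) = -21*(125 + 18) = -21*143 = -7/3*1287 = -3003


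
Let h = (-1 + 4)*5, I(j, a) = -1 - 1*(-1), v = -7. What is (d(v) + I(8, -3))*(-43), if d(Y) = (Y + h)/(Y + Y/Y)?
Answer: 172/3 ≈ 57.333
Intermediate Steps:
I(j, a) = 0 (I(j, a) = -1 + 1 = 0)
h = 15 (h = 3*5 = 15)
d(Y) = (15 + Y)/(1 + Y) (d(Y) = (Y + 15)/(Y + Y/Y) = (15 + Y)/(Y + 1) = (15 + Y)/(1 + Y))
(d(v) + I(8, -3))*(-43) = ((15 - 7)/(1 - 7) + 0)*(-43) = (8/(-6) + 0)*(-43) = (-⅙*8 + 0)*(-43) = (-4/3 + 0)*(-43) = -4/3*(-43) = 172/3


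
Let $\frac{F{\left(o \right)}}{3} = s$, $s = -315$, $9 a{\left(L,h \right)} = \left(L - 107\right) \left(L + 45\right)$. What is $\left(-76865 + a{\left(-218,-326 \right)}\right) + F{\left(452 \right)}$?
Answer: $- \frac{644065}{9} \approx -71563.0$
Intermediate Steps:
$a{\left(L,h \right)} = \frac{\left(-107 + L\right) \left(45 + L\right)}{9}$ ($a{\left(L,h \right)} = \frac{\left(L - 107\right) \left(L + 45\right)}{9} = \frac{\left(-107 + L\right) \left(45 + L\right)}{9}$)
$F{\left(o \right)} = -945$ ($F{\left(o \right)} = 3 \left(-315\right) = -945$)
$\left(-76865 + a{\left(-218,-326 \right)}\right) + F{\left(452 \right)} = \left(-76865 - \left(- \frac{8701}{9} - \frac{47524}{9}\right)\right) - 945 = \left(-76865 + \left(-535 + \frac{13516}{9} + \frac{1}{9} \cdot 47524\right)\right) - 945 = \left(-76865 + \left(-535 + \frac{13516}{9} + \frac{47524}{9}\right)\right) - 945 = \left(-76865 + \frac{56225}{9}\right) - 945 = - \frac{635560}{9} - 945 = - \frac{644065}{9}$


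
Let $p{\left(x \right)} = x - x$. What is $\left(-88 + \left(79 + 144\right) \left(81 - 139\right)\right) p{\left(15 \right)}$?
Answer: $0$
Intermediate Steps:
$p{\left(x \right)} = 0$
$\left(-88 + \left(79 + 144\right) \left(81 - 139\right)\right) p{\left(15 \right)} = \left(-88 + \left(79 + 144\right) \left(81 - 139\right)\right) 0 = \left(-88 + 223 \left(-58\right)\right) 0 = \left(-88 - 12934\right) 0 = \left(-13022\right) 0 = 0$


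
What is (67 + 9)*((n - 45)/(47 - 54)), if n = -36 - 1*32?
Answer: 8588/7 ≈ 1226.9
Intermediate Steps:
n = -68 (n = -36 - 32 = -68)
(67 + 9)*((n - 45)/(47 - 54)) = (67 + 9)*((-68 - 45)/(47 - 54)) = 76*(-113/(-7)) = 76*(-113*(-⅐)) = 76*(113/7) = 8588/7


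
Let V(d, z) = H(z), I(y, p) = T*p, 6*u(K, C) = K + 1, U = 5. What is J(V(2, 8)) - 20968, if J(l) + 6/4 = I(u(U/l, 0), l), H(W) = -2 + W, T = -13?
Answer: -42095/2 ≈ -21048.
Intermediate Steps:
u(K, C) = 1/6 + K/6 (u(K, C) = (K + 1)/6 = (1 + K)/6 = 1/6 + K/6)
I(y, p) = -13*p
V(d, z) = -2 + z
J(l) = -3/2 - 13*l
J(V(2, 8)) - 20968 = (-3/2 - 13*(-2 + 8)) - 20968 = (-3/2 - 13*6) - 20968 = (-3/2 - 78) - 20968 = -159/2 - 20968 = -42095/2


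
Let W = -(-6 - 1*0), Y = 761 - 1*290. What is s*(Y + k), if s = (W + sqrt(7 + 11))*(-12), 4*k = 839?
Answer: -49014 - 24507*sqrt(2) ≈ -83672.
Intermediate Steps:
Y = 471 (Y = 761 - 290 = 471)
W = 6 (W = -(-6 + 0) = -1*(-6) = 6)
k = 839/4 (k = (1/4)*839 = 839/4 ≈ 209.75)
s = -72 - 36*sqrt(2) (s = (6 + sqrt(7 + 11))*(-12) = (6 + sqrt(18))*(-12) = (6 + 3*sqrt(2))*(-12) = -72 - 36*sqrt(2) ≈ -122.91)
s*(Y + k) = (-72 - 36*sqrt(2))*(471 + 839/4) = (-72 - 36*sqrt(2))*(2723/4) = -49014 - 24507*sqrt(2)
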